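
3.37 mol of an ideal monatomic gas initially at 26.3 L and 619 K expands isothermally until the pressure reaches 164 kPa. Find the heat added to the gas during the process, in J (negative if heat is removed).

P₁ = nRT₁/V₁ = 3.37×8.314×619/26.3 = 659 kPa.
Isothermal: T stays 619 K; PV = const ⇒ V₂ = 106 L, P₂ = 164 kPa.
ΔU = 0 (ideal gas, T constant).
W = nRT ln(V₂/V₁) = 3.37×8.314×619×ln(4.02) = 24100 J.
Q = ΔU + W = 24100 J.

24100 J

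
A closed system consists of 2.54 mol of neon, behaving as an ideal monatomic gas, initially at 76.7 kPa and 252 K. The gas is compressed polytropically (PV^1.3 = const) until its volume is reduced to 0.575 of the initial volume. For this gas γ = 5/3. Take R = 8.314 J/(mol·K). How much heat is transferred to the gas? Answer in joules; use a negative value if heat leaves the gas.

-1760 J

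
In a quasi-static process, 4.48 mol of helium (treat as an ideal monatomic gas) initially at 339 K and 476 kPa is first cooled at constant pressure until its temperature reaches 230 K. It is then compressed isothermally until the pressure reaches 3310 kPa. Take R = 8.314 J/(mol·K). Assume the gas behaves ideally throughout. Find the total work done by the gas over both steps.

V₁ = nRT₁/P₁ = 4.48×8.314×339/476 = 26.5 L.
Step 1 — Isobaric: P stays 476 kPa; V/T = const ⇒ T₂ = 230 K, V₂ = 18.0 L.
W = PΔV = 476×(18.0−26.5) kPa·L = -4060 J.
ΔU = nCvΔT = 4.48×12.5×(230−339) = -6090 J.
Q = ΔU + W = nCpΔT = -10100 J.
State after step 1: P = 476 kPa, V = 18.0 L, T = 230 K.
Step 2 — Isothermal: T stays 230 K; PV = const ⇒ V₂ = 2.59 L, P₂ = 3310 kPa.
ΔU = 0 (ideal gas, T constant).
W = nRT ln(V₂/V₁) = 4.48×8.314×230×ln(0.144) = -16600 J.
Q = ΔU + W = -16600 J.
Net over both steps: W = -20700 J, Q = -26800 J, ΔU = -6090 J.

-20700 J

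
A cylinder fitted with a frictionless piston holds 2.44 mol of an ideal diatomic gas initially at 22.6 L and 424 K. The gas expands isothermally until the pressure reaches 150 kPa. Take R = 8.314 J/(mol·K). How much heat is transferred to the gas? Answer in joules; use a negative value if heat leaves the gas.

P₁ = nRT₁/V₁ = 2.44×8.314×424/22.6 = 381 kPa.
Isothermal: T stays 424 K; PV = const ⇒ V₂ = 57.3 L, P₂ = 150 kPa.
ΔU = 0 (ideal gas, T constant).
W = nRT ln(V₂/V₁) = 2.44×8.314×424×ln(2.54) = 8010 J.
Q = ΔU + W = 8010 J.

8010 J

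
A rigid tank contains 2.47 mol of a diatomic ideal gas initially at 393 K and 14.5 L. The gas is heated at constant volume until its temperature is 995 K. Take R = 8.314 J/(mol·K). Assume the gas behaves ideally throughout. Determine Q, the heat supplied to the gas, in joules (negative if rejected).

30900 J

P₁ = nRT₁/V₁ = 2.47×8.314×393/14.5 = 557 kPa.
Isochoric: V stays 14.5 L; P/T = const ⇒ T₂ = 995 K, P₂ = 1410 kPa.
W = 0 (no volume change).
ΔU = nCvΔT = 2.47×20.8×(995−393) = 30900 J.
Q = ΔU = 30900 J.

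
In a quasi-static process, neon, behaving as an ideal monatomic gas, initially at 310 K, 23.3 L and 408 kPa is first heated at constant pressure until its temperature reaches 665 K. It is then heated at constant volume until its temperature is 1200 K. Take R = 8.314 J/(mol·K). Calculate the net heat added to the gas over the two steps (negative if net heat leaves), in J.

51800 J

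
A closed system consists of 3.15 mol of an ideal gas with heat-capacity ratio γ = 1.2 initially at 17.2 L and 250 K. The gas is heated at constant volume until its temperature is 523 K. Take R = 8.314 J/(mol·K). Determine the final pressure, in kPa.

796 kPa

P₁ = nRT₁/V₁ = 3.15×8.314×250/17.2 = 381 kPa.
Isochoric: V stays 17.2 L; P/T = const ⇒ T₂ = 523 K, P₂ = 796 kPa.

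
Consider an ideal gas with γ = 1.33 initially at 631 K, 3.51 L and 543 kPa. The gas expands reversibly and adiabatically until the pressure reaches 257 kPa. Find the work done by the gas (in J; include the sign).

n = P₁V₁/(RT₁) = 543×3.51/(8.314×631) = 0.363 mol.
Adiabatic: T₂/T₁ = (P₂/P₁)^((γ−1)/γ) ⇒ T₂ = 631×(0.473)^0.248 = 524 K; V₂ = 6.16 L.
ΔU = nCvΔT = 0.363×25.2×(524−631) = -978 J.
Q = 0 for an adiabatic process, so W = −ΔU = 978 J.

978 J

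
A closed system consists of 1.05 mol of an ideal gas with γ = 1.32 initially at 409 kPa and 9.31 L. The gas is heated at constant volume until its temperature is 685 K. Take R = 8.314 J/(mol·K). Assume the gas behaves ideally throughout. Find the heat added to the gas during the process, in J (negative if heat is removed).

T₁ = P₁V₁/(nR) = 409×9.31/(1.05×8.314) = 436 K.
Isochoric: V stays 9.31 L; P/T = const ⇒ T₂ = 685 K, P₂ = 642 kPa.
W = 0 (no volume change).
ΔU = nCvΔT = 1.05×26.0×(685−436) = 6790 J.
Q = ΔU = 6790 J.

6790 J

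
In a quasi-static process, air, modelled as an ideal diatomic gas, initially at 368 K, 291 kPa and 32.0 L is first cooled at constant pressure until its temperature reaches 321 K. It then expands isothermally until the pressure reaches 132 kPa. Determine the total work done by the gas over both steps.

n = P₁V₁/(RT₁) = 291×32.0/(8.314×368) = 3.04 mol.
Step 1 — Isobaric: P stays 291 kPa; V/T = const ⇒ T₂ = 321 K, V₂ = 27.9 L.
W = PΔV = 291×(27.9−32.0) kPa·L = -1190 J.
ΔU = nCvΔT = 3.04×20.8×(321−368) = -2970 J.
Q = ΔU + W = nCpΔT = -4160 J.
State after step 1: P = 291 kPa, V = 27.9 L, T = 321 K.
Step 2 — Isothermal: T stays 321 K; PV = const ⇒ V₂ = 61.5 L, P₂ = 132 kPa.
ΔU = 0 (ideal gas, T constant).
W = nRT ln(V₂/V₁) = 3.04×8.314×321×ln(2.20) = 6420 J.
Q = ΔU + W = 6420 J.
Net over both steps: W = 5230 J, Q = 2260 J, ΔU = -2970 J.

5230 J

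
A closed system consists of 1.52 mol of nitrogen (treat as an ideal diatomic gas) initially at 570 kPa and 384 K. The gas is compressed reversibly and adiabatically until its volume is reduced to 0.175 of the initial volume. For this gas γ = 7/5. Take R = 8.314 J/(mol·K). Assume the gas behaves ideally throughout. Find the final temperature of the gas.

771 K

V₁ = nRT₁/P₁ = 1.52×8.314×384/570 = 8.51 L.
Adiabatic: TV^(γ−1) = const ⇒ T₂ = 384×(5.71)^0.400 = 771 K; PV^γ = const ⇒ P₂ = 6540 kPa.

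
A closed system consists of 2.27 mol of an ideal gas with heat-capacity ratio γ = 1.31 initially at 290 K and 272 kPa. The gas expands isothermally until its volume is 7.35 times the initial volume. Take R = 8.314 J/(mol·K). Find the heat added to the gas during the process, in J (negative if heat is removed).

10900 J

V₁ = nRT₁/P₁ = 2.27×8.314×290/272 = 20.1 L.
Isothermal: T stays 290 K; PV = const ⇒ V₂ = 148 L, P₂ = 37.0 kPa.
ΔU = 0 (ideal gas, T constant).
W = nRT ln(V₂/V₁) = 2.27×8.314×290×ln(7.35) = 10900 J.
Q = ΔU + W = 10900 J.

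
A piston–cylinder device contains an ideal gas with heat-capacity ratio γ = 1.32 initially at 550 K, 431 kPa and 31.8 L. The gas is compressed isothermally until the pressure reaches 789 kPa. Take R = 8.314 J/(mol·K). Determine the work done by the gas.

n = P₁V₁/(RT₁) = 431×31.8/(8.314×550) = 3.00 mol.
Isothermal: T stays 550 K; PV = const ⇒ V₂ = 17.4 L, P₂ = 789 kPa.
W = nRT ln(V₂/V₁) = 3.00×8.314×550×ln(0.546) = -8290 J.

-8290 J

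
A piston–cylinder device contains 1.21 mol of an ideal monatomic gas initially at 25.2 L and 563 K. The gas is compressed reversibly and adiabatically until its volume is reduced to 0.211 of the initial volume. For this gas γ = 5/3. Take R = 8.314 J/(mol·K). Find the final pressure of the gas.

3010 kPa

P₁ = nRT₁/V₁ = 1.21×8.314×563/25.2 = 225 kPa.
Adiabatic: TV^(γ−1) = const ⇒ T₂ = 563×(4.74)^0.667 = 1590 K; PV^γ = const ⇒ P₂ = 3010 kPa.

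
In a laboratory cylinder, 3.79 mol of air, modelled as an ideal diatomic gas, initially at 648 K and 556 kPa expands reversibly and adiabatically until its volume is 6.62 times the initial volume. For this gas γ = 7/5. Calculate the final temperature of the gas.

V₁ = nRT₁/P₁ = 3.79×8.314×648/556 = 36.7 L.
Adiabatic: TV^(γ−1) = const ⇒ T₂ = 648×(0.151)^0.400 = 304 K; PV^γ = const ⇒ P₂ = 39.4 kPa.

304 K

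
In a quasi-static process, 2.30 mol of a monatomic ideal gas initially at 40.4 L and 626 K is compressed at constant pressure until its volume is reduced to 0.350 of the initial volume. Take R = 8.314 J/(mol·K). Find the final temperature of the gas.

P₁ = nRT₁/V₁ = 2.30×8.314×626/40.4 = 296 kPa.
Isobaric: P stays 296 kPa; V/T = const ⇒ T₂ = 219 K, V₂ = 14.1 L.

219 K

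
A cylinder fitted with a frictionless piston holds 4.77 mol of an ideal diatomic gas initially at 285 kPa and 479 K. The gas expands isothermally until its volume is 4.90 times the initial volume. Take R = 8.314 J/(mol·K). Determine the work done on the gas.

-30200 J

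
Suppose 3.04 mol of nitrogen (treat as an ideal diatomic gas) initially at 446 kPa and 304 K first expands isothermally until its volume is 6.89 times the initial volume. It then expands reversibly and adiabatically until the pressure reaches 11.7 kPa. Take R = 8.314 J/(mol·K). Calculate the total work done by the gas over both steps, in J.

22300 J

V₁ = nRT₁/P₁ = 3.04×8.314×304/446 = 17.2 L.
Step 1 — Isothermal: T stays 304 K; PV = const ⇒ V₂ = 119 L, P₂ = 64.7 kPa.
ΔU = 0 (ideal gas, T constant).
W = nRT ln(V₂/V₁) = 3.04×8.314×304×ln(6.89) = 14800 J.
Q = ΔU + W = 14800 J.
State after step 1: P = 64.7 kPa, V = 119 L, T = 304 K.
Step 2 — Adiabatic: T₂/T₁ = (P₂/P₁)^((γ−1)/γ) ⇒ T₂ = 304×(0.181)^0.286 = 186 K; V₂ = 403 L.
ΔU = nCvΔT = 3.04×20.8×(186−304) = -7430 J.
Q = 0 for an adiabatic process, so W = −ΔU = 7430 J.
Net over both steps: W = 22300 J, Q = 14800 J, ΔU = -7430 J.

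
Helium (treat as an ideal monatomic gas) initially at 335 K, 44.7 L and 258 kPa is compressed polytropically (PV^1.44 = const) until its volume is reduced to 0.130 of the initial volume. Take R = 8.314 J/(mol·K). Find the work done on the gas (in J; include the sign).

n = P₁V₁/(RT₁) = 258×44.7/(8.314×335) = 4.14 mol.
Polytropic n=1.44: T₂ = T₁(V₁/V₂)^(n−1) = 335×(7.69)^0.44 = 822 K; P₂ = P₁(V₁/V₂)^n = 4870 kPa.
W = (P₁V₁−P₂V₂)/(n−1) = (258×44.7−4870×5.81)/0.44 = -38100 J.
Work done on the gas = −W_by = 38100 J.

38100 J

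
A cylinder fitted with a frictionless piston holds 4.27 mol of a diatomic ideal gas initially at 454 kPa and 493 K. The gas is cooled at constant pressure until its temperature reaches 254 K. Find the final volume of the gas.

V₁ = nRT₁/P₁ = 4.27×8.314×493/454 = 38.6 L.
Isobaric: P stays 454 kPa; V/T = const ⇒ T₂ = 254 K, V₂ = 19.9 L.

19.9 L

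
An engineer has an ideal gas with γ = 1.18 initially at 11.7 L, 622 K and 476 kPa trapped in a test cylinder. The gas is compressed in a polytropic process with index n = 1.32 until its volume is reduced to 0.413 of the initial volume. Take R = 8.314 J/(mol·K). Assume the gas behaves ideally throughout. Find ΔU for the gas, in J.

10100 J

n = P₁V₁/(RT₁) = 476×11.7/(8.314×622) = 1.08 mol.
Polytropic n=1.32: T₂ = T₁(V₁/V₂)^(n−1) = 622×(2.42)^0.32 = 825 K; P₂ = P₁(V₁/V₂)^n = 1530 kPa.
For an ideal gas ΔU = nCvΔT with Cv = R/(γ−1) = 46.2 J/(mol·K).
ΔU = 1.08×46.2×(825−622) = 10100 J.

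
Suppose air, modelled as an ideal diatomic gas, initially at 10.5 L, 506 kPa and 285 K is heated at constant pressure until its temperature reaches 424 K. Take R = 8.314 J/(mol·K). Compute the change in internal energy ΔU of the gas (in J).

6480 J

n = P₁V₁/(RT₁) = 506×10.5/(8.314×285) = 2.24 mol.
Isobaric: P stays 506 kPa; V/T = const ⇒ T₂ = 424 K, V₂ = 15.6 L.
For an ideal gas ΔU = nCvΔT with Cv = (5/2)R = 20.8 J/(mol·K).
ΔU = 2.24×20.8×(424−285) = 6480 J.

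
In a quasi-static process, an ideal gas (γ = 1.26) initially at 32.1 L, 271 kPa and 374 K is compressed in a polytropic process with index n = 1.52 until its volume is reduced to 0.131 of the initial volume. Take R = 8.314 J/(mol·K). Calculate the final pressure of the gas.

Polytropic n=1.52: T₂ = T₁(V₁/V₂)^(n−1) = 374×(7.63)^0.52 = 1080 K; P₂ = P₁(V₁/V₂)^n = 5950 kPa.

5950 kPa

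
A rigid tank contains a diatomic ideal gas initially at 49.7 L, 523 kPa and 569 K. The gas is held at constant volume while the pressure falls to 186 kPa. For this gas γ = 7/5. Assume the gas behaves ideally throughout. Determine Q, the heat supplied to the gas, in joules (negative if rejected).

n = P₁V₁/(RT₁) = 523×49.7/(8.314×569) = 5.49 mol.
Isochoric: V stays 49.7 L; P/T = const ⇒ T₂ = 202 K, P₂ = 186 kPa.
W = 0 (no volume change).
ΔU = nCvΔT = 5.49×20.8×(202−569) = -41900 J.
Q = ΔU = -41900 J.

-41900 J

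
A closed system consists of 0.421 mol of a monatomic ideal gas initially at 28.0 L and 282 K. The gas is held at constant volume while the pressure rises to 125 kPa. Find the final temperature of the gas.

1000 K

P₁ = nRT₁/V₁ = 0.421×8.314×282/28.0 = 35.3 kPa.
Isochoric: V stays 28.0 L; P/T = const ⇒ T₂ = 1000 K, P₂ = 125 kPa.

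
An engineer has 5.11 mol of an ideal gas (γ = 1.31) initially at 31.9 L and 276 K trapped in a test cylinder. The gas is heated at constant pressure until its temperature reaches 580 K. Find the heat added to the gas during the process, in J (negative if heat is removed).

P₁ = nRT₁/V₁ = 5.11×8.314×276/31.9 = 368 kPa.
Isobaric: P stays 368 kPa; V/T = const ⇒ T₂ = 580 K, V₂ = 67.0 L.
W = PΔV = 368×(67.0−31.9) kPa·L = 12900 J.
ΔU = nCvΔT = 5.11×26.8×(580−276) = 41700 J.
Q = ΔU + W = nCpΔT = 54600 J.

54600 J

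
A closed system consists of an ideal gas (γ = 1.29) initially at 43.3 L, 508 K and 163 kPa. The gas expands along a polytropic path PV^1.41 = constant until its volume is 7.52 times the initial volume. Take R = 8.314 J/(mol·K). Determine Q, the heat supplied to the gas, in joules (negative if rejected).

n = P₁V₁/(RT₁) = 163×43.3/(8.314×508) = 1.67 mol.
Polytropic n=1.41: T₂ = T₁(V₁/V₂)^(n−1) = 508×(0.133)^0.41 = 222 K; P₂ = P₁(V₁/V₂)^n = 9.48 kPa.
W = (P₁V₁−P₂V₂)/(n−1) = (163×43.3−9.48×326)/0.41 = 9690 J.
ΔU = nCvΔT = 1.67×28.7×(222−508) = -13700 J.
Q = ΔU + W = -4010 J.

-4010 J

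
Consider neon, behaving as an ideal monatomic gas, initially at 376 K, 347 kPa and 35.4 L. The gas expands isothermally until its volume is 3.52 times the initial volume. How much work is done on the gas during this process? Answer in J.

n = P₁V₁/(RT₁) = 347×35.4/(8.314×376) = 3.93 mol.
Isothermal: T stays 376 K; PV = const ⇒ V₂ = 125 L, P₂ = 98.6 kPa.
W = nRT ln(V₂/V₁) = 3.93×8.314×376×ln(3.52) = 15500 J.
Work done on the gas = −W_by = -15500 J.

-15500 J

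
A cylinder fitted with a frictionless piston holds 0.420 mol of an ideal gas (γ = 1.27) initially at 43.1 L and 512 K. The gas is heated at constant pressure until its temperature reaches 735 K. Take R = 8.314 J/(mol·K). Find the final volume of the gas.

P₁ = nRT₁/V₁ = 0.420×8.314×512/43.1 = 41.5 kPa.
Isobaric: P stays 41.5 kPa; V/T = const ⇒ T₂ = 735 K, V₂ = 61.9 L.

61.9 L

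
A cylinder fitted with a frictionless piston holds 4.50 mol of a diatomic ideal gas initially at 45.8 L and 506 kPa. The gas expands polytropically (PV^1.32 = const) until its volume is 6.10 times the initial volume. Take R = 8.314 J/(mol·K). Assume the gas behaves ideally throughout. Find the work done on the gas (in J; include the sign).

T₁ = P₁V₁/(nR) = 506×45.8/(4.50×8.314) = 619 K.
Polytropic n=1.32: T₂ = T₁(V₁/V₂)^(n−1) = 619×(0.164)^0.32 = 347 K; P₂ = P₁(V₁/V₂)^n = 46.5 kPa.
W = (P₁V₁−P₂V₂)/(n−1) = (506×45.8−46.5×279)/0.32 = 31800 J.
Work done on the gas = −W_by = -31800 J.

-31800 J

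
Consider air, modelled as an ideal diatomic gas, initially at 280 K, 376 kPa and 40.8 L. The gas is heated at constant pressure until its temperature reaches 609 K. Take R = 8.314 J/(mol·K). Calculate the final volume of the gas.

88.7 L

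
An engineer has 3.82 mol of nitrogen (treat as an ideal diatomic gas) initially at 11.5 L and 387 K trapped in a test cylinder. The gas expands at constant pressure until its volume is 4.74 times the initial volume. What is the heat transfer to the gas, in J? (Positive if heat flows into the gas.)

P₁ = nRT₁/V₁ = 3.82×8.314×387/11.5 = 1070 kPa.
Isobaric: P stays 1070 kPa; V/T = const ⇒ T₂ = 1830 K, V₂ = 54.5 L.
W = PΔV = 1070×(54.5−11.5) kPa·L = 46000 J.
ΔU = nCvΔT = 3.82×20.8×(1830−387) = 115000 J.
Q = ΔU + W = nCpΔT = 161000 J.

161000 J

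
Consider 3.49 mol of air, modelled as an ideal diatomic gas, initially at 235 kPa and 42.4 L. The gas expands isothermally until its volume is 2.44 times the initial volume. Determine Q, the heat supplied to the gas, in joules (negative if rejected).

T₁ = P₁V₁/(nR) = 235×42.4/(3.49×8.314) = 343 K.
Isothermal: T stays 343 K; PV = const ⇒ V₂ = 103 L, P₂ = 96.3 kPa.
ΔU = 0 (ideal gas, T constant).
W = nRT ln(V₂/V₁) = 3.49×8.314×343×ln(2.44) = 8890 J.
Q = ΔU + W = 8890 J.

8890 J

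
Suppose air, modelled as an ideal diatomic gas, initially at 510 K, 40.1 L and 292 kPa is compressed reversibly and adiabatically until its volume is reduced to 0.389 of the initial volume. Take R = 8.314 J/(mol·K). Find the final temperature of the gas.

744 K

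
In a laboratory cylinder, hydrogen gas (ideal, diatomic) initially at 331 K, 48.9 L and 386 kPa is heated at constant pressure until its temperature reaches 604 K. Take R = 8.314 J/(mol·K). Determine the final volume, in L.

Isobaric: P stays 386 kPa; V/T = const ⇒ T₂ = 604 K, V₂ = 89.2 L.

89.2 L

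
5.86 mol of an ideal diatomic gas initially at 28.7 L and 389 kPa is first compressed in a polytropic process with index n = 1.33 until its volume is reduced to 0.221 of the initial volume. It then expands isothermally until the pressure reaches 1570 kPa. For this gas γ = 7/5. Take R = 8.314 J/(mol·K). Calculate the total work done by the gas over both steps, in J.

-10600 J

T₁ = P₁V₁/(nR) = 389×28.7/(5.86×8.314) = 229 K.
Step 1 — Polytropic n=1.33: T₂ = T₁(V₁/V₂)^(n−1) = 229×(4.52)^0.33 = 377 K; P₂ = P₁(V₁/V₂)^n = 2900 kPa.
W = (P₁V₁−P₂V₂)/(n−1) = (389×28.7−2900×6.34)/0.33 = -21800 J.
ΔU = nCvΔT = 5.86×20.8×(377−229) = 18000 J.
Q = ΔU + W = -3820 J.
State after step 1: P = 2900 kPa, V = 6.34 L, T = 377 K.
Step 2 — Isothermal: T stays 377 K; PV = const ⇒ V₂ = 11.7 L, P₂ = 1570 kPa.
ΔU = 0 (ideal gas, T constant).
W = nRT ln(V₂/V₁) = 5.86×8.314×377×ln(1.85) = 11300 J.
Q = ΔU + W = 11300 J.
Net over both steps: W = -10600 J, Q = 7430 J, ΔU = 18000 J.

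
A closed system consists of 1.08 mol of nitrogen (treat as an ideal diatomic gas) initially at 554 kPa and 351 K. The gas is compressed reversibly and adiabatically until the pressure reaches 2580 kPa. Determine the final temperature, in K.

V₁ = nRT₁/P₁ = 1.08×8.314×351/554 = 5.69 L.
Adiabatic: T₂/T₁ = (P₂/P₁)^((γ−1)/γ) ⇒ T₂ = 351×(4.66)^0.286 = 545 K; V₂ = 1.90 L.

545 K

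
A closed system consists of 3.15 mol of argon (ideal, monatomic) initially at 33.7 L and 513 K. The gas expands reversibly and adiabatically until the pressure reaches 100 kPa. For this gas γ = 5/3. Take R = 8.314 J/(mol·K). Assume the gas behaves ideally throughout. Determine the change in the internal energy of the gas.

-8560 J

P₁ = nRT₁/V₁ = 3.15×8.314×513/33.7 = 399 kPa.
Adiabatic: T₂/T₁ = (P₂/P₁)^((γ−1)/γ) ⇒ T₂ = 513×(0.251)^0.400 = 295 K; V₂ = 77.3 L.
For an ideal gas ΔU = nCvΔT with Cv = (3/2)R = 12.5 J/(mol·K).
ΔU = 3.15×12.5×(295−513) = -8560 J.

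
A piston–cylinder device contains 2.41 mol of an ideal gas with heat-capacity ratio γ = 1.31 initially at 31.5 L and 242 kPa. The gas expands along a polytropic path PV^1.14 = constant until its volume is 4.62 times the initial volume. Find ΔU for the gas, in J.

-4740 J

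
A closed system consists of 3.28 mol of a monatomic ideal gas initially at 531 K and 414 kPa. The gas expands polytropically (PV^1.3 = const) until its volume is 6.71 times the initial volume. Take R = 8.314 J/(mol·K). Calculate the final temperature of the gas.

V₁ = nRT₁/P₁ = 3.28×8.314×531/414 = 35.0 L.
Polytropic n=1.3: T₂ = T₁(V₁/V₂)^(n−1) = 531×(0.149)^0.30 = 300 K; P₂ = P₁(V₁/V₂)^n = 34.9 kPa.

300 K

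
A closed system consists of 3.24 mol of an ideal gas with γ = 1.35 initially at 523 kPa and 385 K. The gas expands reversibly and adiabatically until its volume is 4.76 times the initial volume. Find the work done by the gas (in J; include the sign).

V₁ = nRT₁/P₁ = 3.24×8.314×385/523 = 19.8 L.
Adiabatic: TV^(γ−1) = const ⇒ T₂ = 385×(0.210)^0.350 = 223 K; PV^γ = const ⇒ P₂ = 63.6 kPa.
ΔU = nCvΔT = 3.24×23.8×(223−385) = -12500 J.
Q = 0 for an adiabatic process, so W = −ΔU = 12500 J.

12500 J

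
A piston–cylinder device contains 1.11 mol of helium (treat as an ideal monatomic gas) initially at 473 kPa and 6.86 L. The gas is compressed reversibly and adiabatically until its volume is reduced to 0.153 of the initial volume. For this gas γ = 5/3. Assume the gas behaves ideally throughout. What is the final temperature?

T₁ = P₁V₁/(nR) = 473×6.86/(1.11×8.314) = 352 K.
Adiabatic: TV^(γ−1) = const ⇒ T₂ = 352×(6.54)^0.667 = 1230 K; PV^γ = const ⇒ P₂ = 10800 kPa.

1230 K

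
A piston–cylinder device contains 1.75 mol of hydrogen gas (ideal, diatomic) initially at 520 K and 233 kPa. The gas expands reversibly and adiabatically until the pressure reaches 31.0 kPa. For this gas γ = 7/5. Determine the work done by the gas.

V₁ = nRT₁/P₁ = 1.75×8.314×520/233 = 32.5 L.
Adiabatic: T₂/T₁ = (P₂/P₁)^((γ−1)/γ) ⇒ T₂ = 520×(0.133)^0.286 = 292 K; V₂ = 137 L.
ΔU = nCvΔT = 1.75×20.8×(292−520) = -8280 J.
Q = 0 for an adiabatic process, so W = −ΔU = 8280 J.

8280 J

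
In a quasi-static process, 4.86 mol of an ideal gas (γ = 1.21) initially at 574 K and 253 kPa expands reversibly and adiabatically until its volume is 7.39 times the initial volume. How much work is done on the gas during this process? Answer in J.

-37900 J

V₁ = nRT₁/P₁ = 4.86×8.314×574/253 = 91.7 L.
Adiabatic: TV^(γ−1) = const ⇒ T₂ = 574×(0.135)^0.210 = 377 K; PV^γ = const ⇒ P₂ = 22.5 kPa.
ΔU = nCvΔT = 4.86×39.6×(377−574) = -37900 J.
Q = 0 for an adiabatic process, so W = −ΔU = 37900 J.
Work done on the gas = −W_by = -37900 J.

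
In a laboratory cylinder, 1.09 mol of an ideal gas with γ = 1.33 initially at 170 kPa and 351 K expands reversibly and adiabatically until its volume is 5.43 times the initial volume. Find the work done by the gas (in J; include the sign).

4120 J

V₁ = nRT₁/P₁ = 1.09×8.314×351/170 = 18.7 L.
Adiabatic: TV^(γ−1) = const ⇒ T₂ = 351×(0.184)^0.330 = 201 K; PV^γ = const ⇒ P₂ = 17.9 kPa.
ΔU = nCvΔT = 1.09×25.2×(201−351) = -4120 J.
Q = 0 for an adiabatic process, so W = −ΔU = 4120 J.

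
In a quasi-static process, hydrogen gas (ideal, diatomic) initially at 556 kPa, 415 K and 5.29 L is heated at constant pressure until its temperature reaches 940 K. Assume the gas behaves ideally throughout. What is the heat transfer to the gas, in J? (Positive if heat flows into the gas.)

13000 J

n = P₁V₁/(RT₁) = 556×5.29/(8.314×415) = 0.852 mol.
Isobaric: P stays 556 kPa; V/T = const ⇒ T₂ = 940 K, V₂ = 12.0 L.
W = PΔV = 556×(12.0−5.29) kPa·L = 3720 J.
ΔU = nCvΔT = 0.852×20.8×(940−415) = 9300 J.
Q = ΔU + W = nCpΔT = 13000 J.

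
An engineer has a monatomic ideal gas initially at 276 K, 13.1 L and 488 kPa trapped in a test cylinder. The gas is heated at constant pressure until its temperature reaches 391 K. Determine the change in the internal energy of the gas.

4000 J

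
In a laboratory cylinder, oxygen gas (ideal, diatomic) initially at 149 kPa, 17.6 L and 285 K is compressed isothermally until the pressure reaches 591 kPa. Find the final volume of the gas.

4.44 L

Isothermal: T stays 285 K; PV = const ⇒ V₂ = 4.44 L, P₂ = 591 kPa.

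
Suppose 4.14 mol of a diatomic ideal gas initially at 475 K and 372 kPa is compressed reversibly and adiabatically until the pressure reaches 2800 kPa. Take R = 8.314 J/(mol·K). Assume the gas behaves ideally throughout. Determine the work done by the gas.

-31900 J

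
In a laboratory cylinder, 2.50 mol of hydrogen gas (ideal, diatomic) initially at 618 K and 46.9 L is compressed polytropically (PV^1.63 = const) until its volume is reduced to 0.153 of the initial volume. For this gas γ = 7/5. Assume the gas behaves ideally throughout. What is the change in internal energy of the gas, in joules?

P₁ = nRT₁/V₁ = 2.50×8.314×618/46.9 = 274 kPa.
Polytropic n=1.63: T₂ = T₁(V₁/V₂)^(n−1) = 618×(6.54)^0.63 = 2020 K; P₂ = P₁(V₁/V₂)^n = 5840 kPa.
For an ideal gas ΔU = nCvΔT with Cv = (5/2)R = 20.8 J/(mol·K).
ΔU = 2.50×20.8×(2020−618) = 72700 J.

72700 J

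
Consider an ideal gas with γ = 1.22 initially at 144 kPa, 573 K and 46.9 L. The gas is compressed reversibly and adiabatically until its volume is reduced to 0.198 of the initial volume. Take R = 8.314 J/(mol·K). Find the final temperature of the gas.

818 K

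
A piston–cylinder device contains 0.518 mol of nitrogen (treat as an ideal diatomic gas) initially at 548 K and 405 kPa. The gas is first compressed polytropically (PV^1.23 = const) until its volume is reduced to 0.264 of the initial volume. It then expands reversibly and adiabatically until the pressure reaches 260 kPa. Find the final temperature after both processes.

V₁ = nRT₁/P₁ = 0.518×8.314×548/405 = 5.83 L.
Step 1 — Polytropic n=1.23: T₂ = T₁(V₁/V₂)^(n−1) = 548×(3.79)^0.23 = 744 K; P₂ = P₁(V₁/V₂)^n = 2080 kPa.
W = (P₁V₁−P₂V₂)/(n−1) = (405×5.83−2080×1.54)/0.23 = -3680 J.
ΔU = nCvΔT = 0.518×20.8×(744−548) = 2110 J.
Q = ΔU + W = -1560 J.
State after step 1: P = 2080 kPa, V = 1.54 L, T = 744 K.
Step 2 — Adiabatic: T₂/T₁ = (P₂/P₁)^((γ−1)/γ) ⇒ T₂ = 744×(0.125)^0.286 = 411 K; V₂ = 6.80 L.
ΔU = nCvΔT = 0.518×20.8×(411−744) = -3590 J.
Q = 0 for an adiabatic process, so W = −ΔU = 3590 J.
Net over both steps: W = -85.0 J, Q = -1560 J, ΔU = -1480 J.

411 K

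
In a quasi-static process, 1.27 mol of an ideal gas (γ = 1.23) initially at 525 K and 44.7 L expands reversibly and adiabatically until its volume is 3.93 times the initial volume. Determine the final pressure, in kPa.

23.0 kPa

P₁ = nRT₁/V₁ = 1.27×8.314×525/44.7 = 124 kPa.
Adiabatic: TV^(γ−1) = const ⇒ T₂ = 525×(0.254)^0.230 = 383 K; PV^γ = const ⇒ P₂ = 23.0 kPa.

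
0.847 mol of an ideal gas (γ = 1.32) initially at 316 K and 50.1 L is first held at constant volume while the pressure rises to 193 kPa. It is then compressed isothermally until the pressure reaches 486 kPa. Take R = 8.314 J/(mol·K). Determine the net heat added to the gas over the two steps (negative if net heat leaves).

14300 J

P₁ = nRT₁/V₁ = 0.847×8.314×316/50.1 = 44.4 kPa.
Step 1 — Isochoric: V stays 50.1 L; P/T = const ⇒ T₂ = 1370 K, P₂ = 193 kPa.
W = 0 (no volume change).
ΔU = nCvΔT = 0.847×26.0×(1370−316) = 23300 J.
Q = ΔU = 23300 J.
State after step 1: P = 193 kPa, V = 50.1 L, T = 1370 K.
Step 2 — Isothermal: T stays 1370 K; PV = const ⇒ V₂ = 19.9 L, P₂ = 486 kPa.
ΔU = 0 (ideal gas, T constant).
W = nRT ln(V₂/V₁) = 0.847×8.314×1370×ln(0.397) = -8930 J.
Q = ΔU + W = -8930 J.
Net over both steps: W = -8930 J, Q = 14300 J, ΔU = 23300 J.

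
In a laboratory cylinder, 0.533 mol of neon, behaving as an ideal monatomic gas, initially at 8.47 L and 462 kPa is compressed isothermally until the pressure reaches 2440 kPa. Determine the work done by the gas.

-6510 J

T₁ = P₁V₁/(nR) = 462×8.47/(0.533×8.314) = 883 K.
Isothermal: T stays 883 K; PV = const ⇒ V₂ = 1.60 L, P₂ = 2440 kPa.
W = nRT ln(V₂/V₁) = 0.533×8.314×883×ln(0.189) = -6510 J.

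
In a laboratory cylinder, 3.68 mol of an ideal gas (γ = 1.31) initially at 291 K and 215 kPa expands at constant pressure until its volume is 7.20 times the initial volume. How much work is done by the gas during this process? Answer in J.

55200 J

V₁ = nRT₁/P₁ = 3.68×8.314×291/215 = 41.4 L.
Isobaric: P stays 215 kPa; V/T = const ⇒ T₂ = 2100 K, V₂ = 298 L.
W = PΔV = 215×(298−41.4) kPa·L = 55200 J.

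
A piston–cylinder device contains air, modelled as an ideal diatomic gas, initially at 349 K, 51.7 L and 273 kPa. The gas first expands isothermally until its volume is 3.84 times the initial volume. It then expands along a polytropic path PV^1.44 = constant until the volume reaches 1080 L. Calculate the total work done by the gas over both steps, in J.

n = P₁V₁/(RT₁) = 273×51.7/(8.314×349) = 4.86 mol.
Step 1 — Isothermal: T stays 349 K; PV = const ⇒ V₂ = 199 L, P₂ = 71.1 kPa.
ΔU = 0 (ideal gas, T constant).
W = nRT ln(V₂/V₁) = 4.86×8.314×349×ln(3.84) = 19000 J.
Q = ΔU + W = 19000 J.
State after step 1: P = 71.1 kPa, V = 199 L, T = 349 K.
Step 2 — Polytropic n=1.44: T₂ = T₁(V₁/V₂)^(n−1) = 349×(0.184)^0.44 = 166 K; P₂ = P₁(V₁/V₂)^n = 6.20 kPa.
W = (P₁V₁−P₂V₂)/(n−1) = (71.1×199−6.20×1080)/0.44 = 16900 J.
ΔU = nCvΔT = 4.86×20.8×(166−349) = -18500 J.
Q = ΔU + W = -1690 J.
Net over both steps: W = 35800 J, Q = 17300 J, ΔU = -18500 J.

35800 J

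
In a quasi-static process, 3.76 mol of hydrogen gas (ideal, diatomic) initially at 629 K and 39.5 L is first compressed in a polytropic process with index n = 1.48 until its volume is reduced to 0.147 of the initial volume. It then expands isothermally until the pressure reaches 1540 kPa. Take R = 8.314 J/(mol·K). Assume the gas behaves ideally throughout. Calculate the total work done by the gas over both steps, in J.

22500 J

P₁ = nRT₁/V₁ = 3.76×8.314×629/39.5 = 498 kPa.
Step 1 — Polytropic n=1.48: T₂ = T₁(V₁/V₂)^(n−1) = 629×(6.80)^0.48 = 1580 K; P₂ = P₁(V₁/V₂)^n = 8500 kPa.
W = (P₁V₁−P₂V₂)/(n−1) = (498×39.5−8500×5.81)/0.48 = -61900 J.
ΔU = nCvΔT = 3.76×20.8×(1580−629) = 74200 J.
Q = ΔU + W = 12400 J.
State after step 1: P = 8500 kPa, V = 5.81 L, T = 1580 K.
Step 2 — Isothermal: T stays 1580 K; PV = const ⇒ V₂ = 32.0 L, P₂ = 1540 kPa.
ΔU = 0 (ideal gas, T constant).
W = nRT ln(V₂/V₁) = 3.76×8.314×1580×ln(5.52) = 84300 J.
Q = ΔU + W = 84300 J.
Net over both steps: W = 22500 J, Q = 96700 J, ΔU = 74200 J.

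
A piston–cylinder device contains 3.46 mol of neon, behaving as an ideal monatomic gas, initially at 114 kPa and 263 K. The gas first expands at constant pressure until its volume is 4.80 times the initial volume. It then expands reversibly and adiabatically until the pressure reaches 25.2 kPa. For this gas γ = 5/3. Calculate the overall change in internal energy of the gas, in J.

V₁ = nRT₁/P₁ = 3.46×8.314×263/114 = 66.4 L.
Step 1 — Isobaric: P stays 114 kPa; V/T = const ⇒ T₂ = 1260 K, V₂ = 319 L.
W = PΔV = 114×(319−66.4) kPa·L = 28700 J.
ΔU = nCvΔT = 3.46×12.5×(1260−263) = 43100 J.
Q = ΔU + W = nCpΔT = 71900 J.
State after step 1: P = 114 kPa, V = 319 L, T = 1260 K.
Step 2 — Adiabatic: T₂/T₁ = (P₂/P₁)^((γ−1)/γ) ⇒ T₂ = 1260×(0.221)^0.400 = 690 K; V₂ = 788 L.
ΔU = nCvΔT = 3.46×12.5×(690−1260) = -24700 J.
Q = 0 for an adiabatic process, so W = −ΔU = 24700 J.
Net over both steps: W = 53400 J, Q = 71900 J, ΔU = 18400 J.

18400 J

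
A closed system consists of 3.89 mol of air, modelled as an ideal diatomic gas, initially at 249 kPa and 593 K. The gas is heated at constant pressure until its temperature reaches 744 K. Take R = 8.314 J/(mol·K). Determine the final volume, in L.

V₁ = nRT₁/P₁ = 3.89×8.314×593/249 = 77.0 L.
Isobaric: P stays 249 kPa; V/T = const ⇒ T₂ = 744 K, V₂ = 96.6 L.

96.6 L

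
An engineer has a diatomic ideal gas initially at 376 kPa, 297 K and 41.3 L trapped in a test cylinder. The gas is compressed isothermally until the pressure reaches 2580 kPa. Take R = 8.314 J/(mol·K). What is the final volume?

Isothermal: T stays 297 K; PV = const ⇒ V₂ = 6.02 L, P₂ = 2580 kPa.

6.02 L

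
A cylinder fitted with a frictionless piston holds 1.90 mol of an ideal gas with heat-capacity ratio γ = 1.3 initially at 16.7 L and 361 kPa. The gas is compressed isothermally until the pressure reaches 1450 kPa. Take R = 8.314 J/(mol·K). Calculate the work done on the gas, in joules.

8380 J

T₁ = P₁V₁/(nR) = 361×16.7/(1.90×8.314) = 382 K.
Isothermal: T stays 382 K; PV = const ⇒ V₂ = 4.16 L, P₂ = 1450 kPa.
W = nRT ln(V₂/V₁) = 1.90×8.314×382×ln(0.249) = -8380 J.
Work done on the gas = −W_by = 8380 J.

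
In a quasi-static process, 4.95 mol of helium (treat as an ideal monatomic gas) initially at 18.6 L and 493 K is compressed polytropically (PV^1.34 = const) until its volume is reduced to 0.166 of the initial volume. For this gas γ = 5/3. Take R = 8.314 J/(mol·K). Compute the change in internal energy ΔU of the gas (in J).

P₁ = nRT₁/V₁ = 4.95×8.314×493/18.6 = 1090 kPa.
Polytropic n=1.34: T₂ = T₁(V₁/V₂)^(n−1) = 493×(6.02)^0.34 = 908 K; P₂ = P₁(V₁/V₂)^n = 12100 kPa.
For an ideal gas ΔU = nCvΔT with Cv = (3/2)R = 12.5 J/(mol·K).
ΔU = 4.95×12.5×(908−493) = 25600 J.

25600 J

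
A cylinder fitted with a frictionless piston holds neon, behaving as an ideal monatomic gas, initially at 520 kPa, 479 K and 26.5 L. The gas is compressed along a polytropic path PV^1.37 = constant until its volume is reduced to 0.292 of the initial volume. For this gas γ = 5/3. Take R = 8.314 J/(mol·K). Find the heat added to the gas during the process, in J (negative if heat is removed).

-9560 J

n = P₁V₁/(RT₁) = 520×26.5/(8.314×479) = 3.46 mol.
Polytropic n=1.37: T₂ = T₁(V₁/V₂)^(n−1) = 479×(3.42)^0.37 = 755 K; P₂ = P₁(V₁/V₂)^n = 2810 kPa.
W = (P₁V₁−P₂V₂)/(n−1) = (520×26.5−2810×7.74)/0.37 = -21500 J.
ΔU = nCvΔT = 3.46×12.5×(755−479) = 11900 J.
Q = ΔU + W = -9560 J.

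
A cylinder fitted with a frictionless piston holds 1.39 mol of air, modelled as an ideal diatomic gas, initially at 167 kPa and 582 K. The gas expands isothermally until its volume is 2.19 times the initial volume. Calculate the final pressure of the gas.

V₁ = nRT₁/P₁ = 1.39×8.314×582/167 = 40.3 L.
Isothermal: T stays 582 K; PV = const ⇒ V₂ = 88.2 L, P₂ = 76.3 kPa.

76.3 kPa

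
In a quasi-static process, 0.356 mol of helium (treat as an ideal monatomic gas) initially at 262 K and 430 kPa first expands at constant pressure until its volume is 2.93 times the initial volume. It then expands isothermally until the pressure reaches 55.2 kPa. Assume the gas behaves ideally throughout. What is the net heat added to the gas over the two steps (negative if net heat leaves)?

V₁ = nRT₁/P₁ = 0.356×8.314×262/430 = 1.80 L.
Step 1 — Isobaric: P stays 430 kPa; V/T = const ⇒ T₂ = 768 K, V₂ = 5.28 L.
W = PΔV = 430×(5.28−1.80) kPa·L = 1500 J.
ΔU = nCvΔT = 0.356×12.5×(768−262) = 2240 J.
Q = ΔU + W = nCpΔT = 3740 J.
State after step 1: P = 430 kPa, V = 5.28 L, T = 768 K.
Step 2 — Isothermal: T stays 768 K; PV = const ⇒ V₂ = 41.2 L, P₂ = 55.2 kPa.
ΔU = 0 (ideal gas, T constant).
W = nRT ln(V₂/V₁) = 0.356×8.314×768×ln(7.79) = 4660 J.
Q = ΔU + W = 4660 J.
Net over both steps: W = 6160 J, Q = 8410 J, ΔU = 2240 J.

8410 J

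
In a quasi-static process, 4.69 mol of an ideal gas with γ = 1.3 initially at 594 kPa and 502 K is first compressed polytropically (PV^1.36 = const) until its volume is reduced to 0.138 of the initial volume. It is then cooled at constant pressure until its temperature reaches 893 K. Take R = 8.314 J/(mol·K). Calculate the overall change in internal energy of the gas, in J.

50800 J

V₁ = nRT₁/P₁ = 4.69×8.314×502/594 = 33.0 L.
Step 1 — Polytropic n=1.36: T₂ = T₁(V₁/V₂)^(n−1) = 502×(7.25)^0.36 = 1020 K; P₂ = P₁(V₁/V₂)^n = 8780 kPa.
W = (P₁V₁−P₂V₂)/(n−1) = (594×33.0−8780×4.55)/0.36 = -56600 J.
ΔU = nCvΔT = 4.69×27.7×(1020−502) = 67900 J.
Q = ΔU + W = 11300 J.
State after step 1: P = 8780 kPa, V = 4.55 L, T = 1020 K.
Step 2 — Isobaric: P stays 8780 kPa; V/T = const ⇒ T₂ = 893 K, V₂ = 3.97 L.
W = PΔV = 8780×(3.97−4.55) kPa·L = -5110 J.
ΔU = nCvΔT = 4.69×27.7×(893−1020) = -17000 J.
Q = ΔU + W = nCpΔT = -22200 J.
Net over both steps: W = -61700 J, Q = -10800 J, ΔU = 50800 J.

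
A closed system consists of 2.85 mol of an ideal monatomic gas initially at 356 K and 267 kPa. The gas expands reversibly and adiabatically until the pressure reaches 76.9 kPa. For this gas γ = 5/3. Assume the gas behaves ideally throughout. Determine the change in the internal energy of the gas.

V₁ = nRT₁/P₁ = 2.85×8.314×356/267 = 31.6 L.
Adiabatic: T₂/T₁ = (P₂/P₁)^((γ−1)/γ) ⇒ T₂ = 356×(0.288)^0.400 = 216 K; V₂ = 66.7 L.
For an ideal gas ΔU = nCvΔT with Cv = (3/2)R = 12.5 J/(mol·K).
ΔU = 2.85×12.5×(216−356) = -4960 J.

-4960 J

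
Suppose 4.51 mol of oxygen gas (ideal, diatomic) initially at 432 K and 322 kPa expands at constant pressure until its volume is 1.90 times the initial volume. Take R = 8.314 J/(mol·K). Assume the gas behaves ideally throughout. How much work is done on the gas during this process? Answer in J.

-14600 J

V₁ = nRT₁/P₁ = 4.51×8.314×432/322 = 50.3 L.
Isobaric: P stays 322 kPa; V/T = const ⇒ T₂ = 821 K, V₂ = 95.6 L.
W = PΔV = 322×(95.6−50.3) kPa·L = 14600 J.
Work done on the gas = −W_by = -14600 J.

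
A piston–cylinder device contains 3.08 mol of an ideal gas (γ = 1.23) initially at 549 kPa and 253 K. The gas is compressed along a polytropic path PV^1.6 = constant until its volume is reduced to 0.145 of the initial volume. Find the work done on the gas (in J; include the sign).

23600 J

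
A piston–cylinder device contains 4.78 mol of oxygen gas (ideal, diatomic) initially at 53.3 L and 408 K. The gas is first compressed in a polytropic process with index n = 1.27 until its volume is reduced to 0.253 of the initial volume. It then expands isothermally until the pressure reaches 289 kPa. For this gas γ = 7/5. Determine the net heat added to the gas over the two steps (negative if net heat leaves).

33500 J

P₁ = nRT₁/V₁ = 4.78×8.314×408/53.3 = 304 kPa.
Step 1 — Polytropic n=1.27: T₂ = T₁(V₁/V₂)^(n−1) = 408×(3.95)^0.27 = 591 K; P₂ = P₁(V₁/V₂)^n = 1740 kPa.
W = (P₁V₁−P₂V₂)/(n−1) = (304×53.3−1740×13.5)/0.27 = -27000 J.
ΔU = nCvΔT = 4.78×20.8×(591−408) = 18200 J.
Q = ΔU + W = -8770 J.
State after step 1: P = 1740 kPa, V = 13.5 L, T = 591 K.
Step 2 — Isothermal: T stays 591 K; PV = const ⇒ V₂ = 81.3 L, P₂ = 289 kPa.
ΔU = 0 (ideal gas, T constant).
W = nRT ln(V₂/V₁) = 4.78×8.314×591×ln(6.03) = 42200 J.
Q = ΔU + W = 42200 J.
Net over both steps: W = 15200 J, Q = 33500 J, ΔU = 18200 J.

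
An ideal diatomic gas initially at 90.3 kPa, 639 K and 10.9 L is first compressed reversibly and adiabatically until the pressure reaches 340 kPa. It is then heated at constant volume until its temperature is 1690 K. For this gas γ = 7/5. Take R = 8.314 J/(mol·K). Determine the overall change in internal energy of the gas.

n = P₁V₁/(RT₁) = 90.3×10.9/(8.314×639) = 0.185 mol.
Step 1 — Adiabatic: T₂/T₁ = (P₂/P₁)^((γ−1)/γ) ⇒ T₂ = 639×(3.77)^0.286 = 933 K; V₂ = 4.23 L.
ΔU = nCvΔT = 0.185×20.8×(933−639) = 1130 J.
Q = 0 for an adiabatic process, so W = −ΔU = -1130 J.
State after step 1: P = 340 kPa, V = 4.23 L, T = 933 K.
Step 2 — Isochoric: V stays 4.23 L; P/T = const ⇒ T₂ = 1690 K, P₂ = 616 kPa.
W = 0 (no volume change).
ΔU = nCvΔT = 0.185×20.8×(1690−933) = 2910 J.
Q = ΔU = 2910 J.
Net over both steps: W = -1130 J, Q = 2910 J, ΔU = 4050 J.

4050 J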